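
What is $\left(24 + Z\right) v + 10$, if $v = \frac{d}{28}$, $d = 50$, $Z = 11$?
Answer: $\frac{145}{2} \approx 72.5$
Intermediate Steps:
$v = \frac{25}{14}$ ($v = \frac{50}{28} = 50 \cdot \frac{1}{28} = \frac{25}{14} \approx 1.7857$)
$\left(24 + Z\right) v + 10 = \left(24 + 11\right) \frac{25}{14} + 10 = 35 \cdot \frac{25}{14} + 10 = \frac{125}{2} + 10 = \frac{145}{2}$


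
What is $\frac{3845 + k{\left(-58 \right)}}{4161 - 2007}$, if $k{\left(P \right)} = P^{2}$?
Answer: $\frac{2403}{718} \approx 3.3468$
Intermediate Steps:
$\frac{3845 + k{\left(-58 \right)}}{4161 - 2007} = \frac{3845 + \left(-58\right)^{2}}{4161 - 2007} = \frac{3845 + 3364}{2154} = 7209 \cdot \frac{1}{2154} = \frac{2403}{718}$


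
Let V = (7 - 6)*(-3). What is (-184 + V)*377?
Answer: -70499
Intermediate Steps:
V = -3 (V = 1*(-3) = -3)
(-184 + V)*377 = (-184 - 3)*377 = -187*377 = -70499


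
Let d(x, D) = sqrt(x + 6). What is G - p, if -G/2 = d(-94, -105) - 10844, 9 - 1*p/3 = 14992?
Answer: 66637 - 4*I*sqrt(22) ≈ 66637.0 - 18.762*I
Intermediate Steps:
d(x, D) = sqrt(6 + x)
p = -44949 (p = 27 - 3*14992 = 27 - 44976 = -44949)
G = 21688 - 4*I*sqrt(22) (G = -2*(sqrt(6 - 94) - 10844) = -2*(sqrt(-88) - 10844) = -2*(2*I*sqrt(22) - 10844) = -2*(-10844 + 2*I*sqrt(22)) = 21688 - 4*I*sqrt(22) ≈ 21688.0 - 18.762*I)
G - p = (21688 - 4*I*sqrt(22)) - 1*(-44949) = (21688 - 4*I*sqrt(22)) + 44949 = 66637 - 4*I*sqrt(22)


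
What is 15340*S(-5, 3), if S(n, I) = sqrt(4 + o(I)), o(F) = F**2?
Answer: 15340*sqrt(13) ≈ 55309.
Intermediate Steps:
S(n, I) = sqrt(4 + I**2)
15340*S(-5, 3) = 15340*sqrt(4 + 3**2) = 15340*sqrt(4 + 9) = 15340*sqrt(13)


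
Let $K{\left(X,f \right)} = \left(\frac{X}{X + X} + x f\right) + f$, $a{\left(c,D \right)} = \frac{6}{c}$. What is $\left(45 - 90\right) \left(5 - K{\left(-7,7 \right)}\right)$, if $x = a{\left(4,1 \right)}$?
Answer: $585$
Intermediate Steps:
$x = \frac{3}{2}$ ($x = \frac{6}{4} = 6 \cdot \frac{1}{4} = \frac{3}{2} \approx 1.5$)
$K{\left(X,f \right)} = \frac{1}{2} + \frac{5 f}{2}$ ($K{\left(X,f \right)} = \left(\frac{X}{X + X} + \frac{3 f}{2}\right) + f = \left(\frac{X}{2 X} + \frac{3 f}{2}\right) + f = \left(\frac{1}{2 X} X + \frac{3 f}{2}\right) + f = \left(\frac{1}{2} + \frac{3 f}{2}\right) + f = \frac{1}{2} + \frac{5 f}{2}$)
$\left(45 - 90\right) \left(5 - K{\left(-7,7 \right)}\right) = \left(45 - 90\right) \left(5 - \left(\frac{1}{2} + \frac{5}{2} \cdot 7\right)\right) = - 45 \left(5 - \left(\frac{1}{2} + \frac{35}{2}\right)\right) = - 45 \left(5 - 18\right) = \left(-45\right) \left(-13\right) = 585$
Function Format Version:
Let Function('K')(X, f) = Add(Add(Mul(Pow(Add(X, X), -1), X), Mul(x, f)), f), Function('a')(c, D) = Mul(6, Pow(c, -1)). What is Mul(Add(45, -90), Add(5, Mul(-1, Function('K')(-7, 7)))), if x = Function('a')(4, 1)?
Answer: 585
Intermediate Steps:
x = Rational(3, 2) (x = Mul(6, Pow(4, -1)) = Mul(6, Rational(1, 4)) = Rational(3, 2) ≈ 1.5000)
Function('K')(X, f) = Add(Rational(1, 2), Mul(Rational(5, 2), f)) (Function('K')(X, f) = Add(Add(Mul(Pow(Add(X, X), -1), X), Mul(Rational(3, 2), f)), f) = Add(Add(Mul(Pow(Mul(2, X), -1), X), Mul(Rational(3, 2), f)), f) = Add(Add(Mul(Mul(Rational(1, 2), Pow(X, -1)), X), Mul(Rational(3, 2), f)), f) = Add(Add(Rational(1, 2), Mul(Rational(3, 2), f)), f) = Add(Rational(1, 2), Mul(Rational(5, 2), f)))
Mul(Add(45, -90), Add(5, Mul(-1, Function('K')(-7, 7)))) = Mul(Add(45, -90), Add(5, Mul(-1, Add(Rational(1, 2), Mul(Rational(5, 2), 7))))) = Mul(-45, Add(5, Mul(-1, Add(Rational(1, 2), Rational(35, 2))))) = Mul(-45, Add(5, Mul(-1, 18))) = Mul(-45, Add(5, -18)) = Mul(-45, -13) = 585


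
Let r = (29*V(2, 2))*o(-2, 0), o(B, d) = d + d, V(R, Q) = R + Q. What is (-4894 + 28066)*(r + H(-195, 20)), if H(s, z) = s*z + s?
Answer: -94889340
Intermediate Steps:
V(R, Q) = Q + R
o(B, d) = 2*d
H(s, z) = s + s*z
r = 0 (r = (29*(2 + 2))*(2*0) = (29*4)*0 = 116*0 = 0)
(-4894 + 28066)*(r + H(-195, 20)) = (-4894 + 28066)*(0 - 195*(1 + 20)) = 23172*(0 - 195*21) = 23172*(0 - 4095) = 23172*(-4095) = -94889340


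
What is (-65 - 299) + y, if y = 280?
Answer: -84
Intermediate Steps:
(-65 - 299) + y = (-65 - 299) + 280 = -364 + 280 = -84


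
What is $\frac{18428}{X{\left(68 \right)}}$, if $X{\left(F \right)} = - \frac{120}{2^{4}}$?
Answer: $- \frac{36856}{15} \approx -2457.1$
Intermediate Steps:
$X{\left(F \right)} = - \frac{15}{2}$ ($X{\left(F \right)} = - \frac{120}{16} = \left(-120\right) \frac{1}{16} = - \frac{15}{2}$)
$\frac{18428}{X{\left(68 \right)}} = \frac{18428}{- \frac{15}{2}} = 18428 \left(- \frac{2}{15}\right) = - \frac{36856}{15}$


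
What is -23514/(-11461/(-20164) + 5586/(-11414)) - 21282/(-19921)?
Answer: -53903957603259762/181079399875 ≈ -2.9768e+5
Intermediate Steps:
-23514/(-11461/(-20164) + 5586/(-11414)) - 21282/(-19921) = -23514/(-11461*(-1/20164) + 5586*(-1/11414)) - 21282*(-1/19921) = -23514/(11461/20164 - 2793/5707) + 21282/19921 = -23514/9089875/115075948 + 21282/19921 = -23514*115075948/9089875 + 21282/19921 = -2705895841272/9089875 + 21282/19921 = -53903957603259762/181079399875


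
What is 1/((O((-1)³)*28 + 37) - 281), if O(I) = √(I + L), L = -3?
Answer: -61/15668 - 7*I/7834 ≈ -0.0038933 - 0.00089354*I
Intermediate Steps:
O(I) = √(-3 + I) (O(I) = √(I - 3) = √(-3 + I))
1/((O((-1)³)*28 + 37) - 281) = 1/((√(-3 + (-1)³)*28 + 37) - 281) = 1/((√(-3 - 1)*28 + 37) - 281) = 1/((√(-4)*28 + 37) - 281) = 1/(((2*I)*28 + 37) - 281) = 1/((56*I + 37) - 281) = 1/((37 + 56*I) - 281) = 1/(-244 + 56*I) = (-244 - 56*I)/62672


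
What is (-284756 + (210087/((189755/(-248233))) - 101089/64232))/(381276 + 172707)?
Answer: -6820455630451027/6752134908806280 ≈ -1.0101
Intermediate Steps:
(-284756 + (210087/((189755/(-248233))) - 101089/64232))/(381276 + 172707) = (-284756 + (210087/((189755*(-1/248233))) - 101089*1/64232))/553983 = (-284756 + (210087/(-189755/248233) - 101089/64232))*(1/553983) = (-284756 + (210087*(-248233/189755) - 101089/64232))*(1/553983) = (-284756 + (-52150526271/189755 - 101089/64232))*(1/553983) = (-284756 - 3349751785582067/12188343160)*(1/553983) = -6820455630451027/12188343160*1/553983 = -6820455630451027/6752134908806280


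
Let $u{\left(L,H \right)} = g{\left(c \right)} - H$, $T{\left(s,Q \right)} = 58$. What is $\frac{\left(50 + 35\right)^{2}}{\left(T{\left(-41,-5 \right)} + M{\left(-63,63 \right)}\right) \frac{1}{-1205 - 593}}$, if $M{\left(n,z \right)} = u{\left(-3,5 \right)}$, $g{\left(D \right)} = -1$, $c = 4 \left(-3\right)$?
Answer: $- \frac{6495275}{26} \approx -2.4982 \cdot 10^{5}$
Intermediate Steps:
$c = -12$
$u{\left(L,H \right)} = -1 - H$
$M{\left(n,z \right)} = -6$ ($M{\left(n,z \right)} = -1 - 5 = -6$)
$\frac{\left(50 + 35\right)^{2}}{\left(T{\left(-41,-5 \right)} + M{\left(-63,63 \right)}\right) \frac{1}{-1205 - 593}} = \frac{\left(50 + 35\right)^{2}}{\left(58 - 6\right) \frac{1}{-1205 - 593}} = \frac{85^{2}}{52 \frac{1}{-1798}} = \frac{7225}{52 \left(- \frac{1}{1798}\right)} = \frac{7225}{- \frac{26}{899}} = 7225 \left(- \frac{899}{26}\right) = - \frac{6495275}{26}$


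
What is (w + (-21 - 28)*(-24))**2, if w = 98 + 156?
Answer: 2044900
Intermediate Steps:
w = 254
(w + (-21 - 28)*(-24))**2 = (254 + (-21 - 28)*(-24))**2 = (254 - 49*(-24))**2 = (254 + 1176)**2 = 1430**2 = 2044900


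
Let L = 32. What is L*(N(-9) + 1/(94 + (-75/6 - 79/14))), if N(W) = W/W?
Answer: 17216/531 ≈ 32.422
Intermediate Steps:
N(W) = 1
L*(N(-9) + 1/(94 + (-75/6 - 79/14))) = 32*(1 + 1/(94 + (-75/6 - 79/14))) = 32*(1 + 1/(94 + (-75*⅙ - 79*1/14))) = 32*(1 + 1/(94 + (-25/2 - 79/14))) = 32*(1 + 1/(94 - 127/7)) = 32*(1 + 1/(531/7)) = 32*(1 + 7/531) = 32*(538/531) = 17216/531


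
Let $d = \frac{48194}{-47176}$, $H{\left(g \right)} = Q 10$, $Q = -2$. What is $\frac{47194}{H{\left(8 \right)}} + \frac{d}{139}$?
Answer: $- \frac{38684239987}{16393660} \approx -2359.7$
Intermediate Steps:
$H{\left(g \right)} = -20$ ($H{\left(g \right)} = \left(-2\right) 10 = -20$)
$d = - \frac{24097}{23588}$ ($d = 48194 \left(- \frac{1}{47176}\right) = - \frac{24097}{23588} \approx -1.0216$)
$\frac{47194}{H{\left(8 \right)}} + \frac{d}{139} = \frac{47194}{-20} - \frac{24097}{23588 \cdot 139} = 47194 \left(- \frac{1}{20}\right) - \frac{24097}{3278732} = - \frac{23597}{10} - \frac{24097}{3278732} = - \frac{38684239987}{16393660}$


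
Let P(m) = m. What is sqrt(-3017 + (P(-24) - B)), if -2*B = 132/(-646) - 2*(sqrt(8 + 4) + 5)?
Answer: sqrt(-317796793 - 208658*sqrt(3))/323 ≈ 55.223*I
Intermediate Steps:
B = 1648/323 + 2*sqrt(3) (B = -(132/(-646) - 2*(sqrt(8 + 4) + 5))/2 = -(132*(-1/646) - 2*(sqrt(12) + 5))/2 = -(-66/323 - 2*(2*sqrt(3) + 5))/2 = -(-66/323 - 2*(5 + 2*sqrt(3)))/2 = -(-66/323 - (10 + 4*sqrt(3)))/2 = -(-66/323 + (-10 - 4*sqrt(3)))/2 = -(-3296/323 - 4*sqrt(3))/2 = 1648/323 + 2*sqrt(3) ≈ 8.5663)
sqrt(-3017 + (P(-24) - B)) = sqrt(-3017 + (-24 - (1648/323 + 2*sqrt(3)))) = sqrt(-3017 + (-24 + (-1648/323 - 2*sqrt(3)))) = sqrt(-3017 + (-9400/323 - 2*sqrt(3))) = sqrt(-983891/323 - 2*sqrt(3))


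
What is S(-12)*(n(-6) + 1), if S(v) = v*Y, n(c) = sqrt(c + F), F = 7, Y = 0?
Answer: 0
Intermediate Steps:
n(c) = sqrt(7 + c) (n(c) = sqrt(c + 7) = sqrt(7 + c))
S(v) = 0 (S(v) = v*0 = 0)
S(-12)*(n(-6) + 1) = 0*(sqrt(7 - 6) + 1) = 0*(sqrt(1) + 1) = 0*(1 + 1) = 0*2 = 0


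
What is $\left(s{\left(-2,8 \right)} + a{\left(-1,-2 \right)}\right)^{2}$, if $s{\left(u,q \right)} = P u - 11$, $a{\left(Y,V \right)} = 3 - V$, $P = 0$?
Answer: $36$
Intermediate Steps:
$s{\left(u,q \right)} = -11$ ($s{\left(u,q \right)} = 0 u - 11 = 0 - 11 = -11$)
$\left(s{\left(-2,8 \right)} + a{\left(-1,-2 \right)}\right)^{2} = \left(-11 + \left(3 - -2\right)\right)^{2} = \left(-11 + \left(3 + 2\right)\right)^{2} = \left(-11 + 5\right)^{2} = \left(-6\right)^{2} = 36$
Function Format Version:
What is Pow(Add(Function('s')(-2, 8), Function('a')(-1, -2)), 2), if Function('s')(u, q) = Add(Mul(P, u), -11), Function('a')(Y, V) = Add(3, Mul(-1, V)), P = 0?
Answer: 36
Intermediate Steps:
Function('s')(u, q) = -11 (Function('s')(u, q) = Add(Mul(0, u), -11) = Add(0, -11) = -11)
Pow(Add(Function('s')(-2, 8), Function('a')(-1, -2)), 2) = Pow(Add(-11, Add(3, Mul(-1, -2))), 2) = Pow(Add(-11, Add(3, 2)), 2) = Pow(Add(-11, 5), 2) = Pow(-6, 2) = 36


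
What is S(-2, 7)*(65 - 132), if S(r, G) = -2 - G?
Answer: 603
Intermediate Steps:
S(-2, 7)*(65 - 132) = (-2 - 1*7)*(65 - 132) = (-2 - 7)*(-67) = -9*(-67) = 603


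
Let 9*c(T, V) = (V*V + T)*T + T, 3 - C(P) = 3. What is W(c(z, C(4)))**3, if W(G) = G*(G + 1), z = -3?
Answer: 1000/729 ≈ 1.3717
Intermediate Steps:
C(P) = 0 (C(P) = 3 - 1*3 = 3 - 3 = 0)
c(T, V) = T/9 + T*(T + V**2)/9 (c(T, V) = ((V*V + T)*T + T)/9 = ((V**2 + T)*T + T)/9 = ((T + V**2)*T + T)/9 = (T*(T + V**2) + T)/9 = (T + T*(T + V**2))/9 = T/9 + T*(T + V**2)/9)
W(G) = G*(1 + G)
W(c(z, C(4)))**3 = (((1/9)*(-3)*(1 - 3 + 0**2))*(1 + (1/9)*(-3)*(1 - 3 + 0**2)))**3 = (((1/9)*(-3)*(1 - 3 + 0))*(1 + (1/9)*(-3)*(1 - 3 + 0)))**3 = (((1/9)*(-3)*(-2))*(1 + (1/9)*(-3)*(-2)))**3 = (2*(1 + 2/3)/3)**3 = ((2/3)*(5/3))**3 = (10/9)**3 = 1000/729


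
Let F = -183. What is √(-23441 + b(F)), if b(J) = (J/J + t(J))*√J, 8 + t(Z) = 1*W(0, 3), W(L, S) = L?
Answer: √(-23441 - 7*I*√183) ≈ 0.3092 - 153.1*I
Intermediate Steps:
t(Z) = -8 (t(Z) = -8 + 1*0 = -8 + 0 = -8)
b(J) = -7*√J (b(J) = (J/J - 8)*√J = (1 - 8)*√J = -7*√J)
√(-23441 + b(F)) = √(-23441 - 7*I*√183)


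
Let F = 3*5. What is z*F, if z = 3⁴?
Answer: 1215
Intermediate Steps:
F = 15
z = 81
z*F = 81*15 = 1215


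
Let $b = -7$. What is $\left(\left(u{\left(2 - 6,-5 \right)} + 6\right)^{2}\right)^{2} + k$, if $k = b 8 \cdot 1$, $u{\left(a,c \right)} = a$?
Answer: $-40$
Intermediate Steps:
$k = -56$ ($k = \left(-7\right) 8 \cdot 1 = \left(-56\right) 1 = -56$)
$\left(\left(u{\left(2 - 6,-5 \right)} + 6\right)^{2}\right)^{2} + k = \left(\left(\left(2 - 6\right) + 6\right)^{2}\right)^{2} - 56 = \left(\left(-4 + 6\right)^{2}\right)^{2} - 56 = \left(2^{2}\right)^{2} - 56 = 4^{2} - 56 = 16 - 56 = -40$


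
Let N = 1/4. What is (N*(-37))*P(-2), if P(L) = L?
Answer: 37/2 ≈ 18.500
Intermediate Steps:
N = ¼ ≈ 0.25000
(N*(-37))*P(-2) = ((¼)*(-37))*(-2) = -37/4*(-2) = 37/2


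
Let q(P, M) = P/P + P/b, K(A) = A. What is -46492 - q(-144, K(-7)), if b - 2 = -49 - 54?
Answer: -4695937/101 ≈ -46494.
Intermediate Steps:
b = -101 (b = 2 + (-49 - 54) = 2 - 103 = -101)
q(P, M) = 1 - P/101 (q(P, M) = P/P + P/(-101) = 1 + P*(-1/101) = 1 - P/101)
-46492 - q(-144, K(-7)) = -46492 - (1 - 1/101*(-144)) = -46492 - (1 + 144/101) = -46492 - 1*245/101 = -46492 - 245/101 = -4695937/101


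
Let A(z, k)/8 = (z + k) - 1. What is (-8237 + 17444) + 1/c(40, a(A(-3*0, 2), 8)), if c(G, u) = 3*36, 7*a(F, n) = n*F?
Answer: 994357/108 ≈ 9207.0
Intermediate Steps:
A(z, k) = -8 + 8*k + 8*z (A(z, k) = 8*((z + k) - 1) = 8*((k + z) - 1) = 8*(-1 + k + z) = -8 + 8*k + 8*z)
a(F, n) = F*n/7 (a(F, n) = (n*F)/7 = (F*n)/7 = F*n/7)
c(G, u) = 108
(-8237 + 17444) + 1/c(40, a(A(-3*0, 2), 8)) = (-8237 + 17444) + 1/108 = 9207 + 1/108 = 994357/108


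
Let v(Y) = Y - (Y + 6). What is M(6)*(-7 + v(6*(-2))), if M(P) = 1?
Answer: -13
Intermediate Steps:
v(Y) = -6 (v(Y) = Y - (6 + Y) = Y + (-6 - Y) = -6)
M(6)*(-7 + v(6*(-2))) = 1*(-7 - 6) = 1*(-13) = -13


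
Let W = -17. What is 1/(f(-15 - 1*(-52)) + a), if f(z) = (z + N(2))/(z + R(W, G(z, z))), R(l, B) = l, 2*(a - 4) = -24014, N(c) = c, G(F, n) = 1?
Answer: -20/240021 ≈ -8.3326e-5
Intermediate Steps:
a = -12003 (a = 4 + (1/2)*(-24014) = 4 - 12007 = -12003)
f(z) = (2 + z)/(-17 + z) (f(z) = (z + 2)/(z - 17) = (2 + z)/(-17 + z))
1/(f(-15 - 1*(-52)) + a) = 1/((2 + (-15 - 1*(-52)))/(-17 + (-15 - 1*(-52))) - 12003) = 1/((2 + (-15 + 52))/(-17 + (-15 + 52)) - 12003) = 1/((2 + 37)/(-17 + 37) - 12003) = 1/(39/20 - 12003) = 1/(-240021/20) = -20/240021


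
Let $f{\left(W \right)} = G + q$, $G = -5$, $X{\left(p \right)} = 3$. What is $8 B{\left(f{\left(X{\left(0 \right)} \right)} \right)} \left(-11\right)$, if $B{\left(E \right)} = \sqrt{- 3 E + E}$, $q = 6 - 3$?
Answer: $-176$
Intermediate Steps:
$q = 3$ ($q = 6 - 3 = 3$)
$f{\left(W \right)} = -2$ ($f{\left(W \right)} = -5 + 3 = -2$)
$B{\left(E \right)} = \sqrt{2} \sqrt{- E}$ ($B{\left(E \right)} = \sqrt{- 2 E} = \sqrt{2} \sqrt{- E}$)
$8 B{\left(f{\left(X{\left(0 \right)} \right)} \right)} \left(-11\right) = 8 \sqrt{2} \sqrt{\left(-1\right) \left(-2\right)} \left(-11\right) = 8 \sqrt{2} \sqrt{2} \left(-11\right) = 8 \cdot 2 \left(-11\right) = 16 \left(-11\right) = -176$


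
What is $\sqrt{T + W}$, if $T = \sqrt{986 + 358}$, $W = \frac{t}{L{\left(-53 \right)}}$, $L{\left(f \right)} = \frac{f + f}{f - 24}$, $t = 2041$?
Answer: $\frac{\sqrt{16658642 + 89888 \sqrt{21}}}{106} \approx 38.978$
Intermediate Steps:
$L{\left(f \right)} = \frac{2 f}{-24 + f}$
$W = \frac{157157}{106}$ ($W = \frac{2041}{2 \left(-53\right) \frac{1}{-24 - 53}} = \frac{2041}{2 \left(-53\right) \frac{1}{-77}} = \frac{2041}{2 \left(-53\right) \left(- \frac{1}{77}\right)} = \frac{2041}{\frac{106}{77}} = 2041 \cdot \frac{77}{106} = \frac{157157}{106} \approx 1482.6$)
$T = 8 \sqrt{21}$ ($T = \sqrt{1344} = 8 \sqrt{21} \approx 36.661$)
$\sqrt{T + W} = \sqrt{8 \sqrt{21} + \frac{157157}{106}} = \sqrt{\frac{157157}{106} + 8 \sqrt{21}}$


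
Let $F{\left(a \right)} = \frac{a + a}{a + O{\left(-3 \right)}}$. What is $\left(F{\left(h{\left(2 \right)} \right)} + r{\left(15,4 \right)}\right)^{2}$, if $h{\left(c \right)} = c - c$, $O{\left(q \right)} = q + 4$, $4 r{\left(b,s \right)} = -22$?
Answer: $\frac{121}{4} \approx 30.25$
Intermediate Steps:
$r{\left(b,s \right)} = - \frac{11}{2}$ ($r{\left(b,s \right)} = \frac{1}{4} \left(-22\right) = - \frac{11}{2}$)
$O{\left(q \right)} = 4 + q$
$h{\left(c \right)} = 0$
$F{\left(a \right)} = \frac{2 a}{1 + a}$ ($F{\left(a \right)} = \frac{a + a}{a + \left(4 - 3\right)} = \frac{2 a}{a + 1} = \frac{2 a}{1 + a}$)
$\left(F{\left(h{\left(2 \right)} \right)} + r{\left(15,4 \right)}\right)^{2} = \left(2 \cdot 0 \frac{1}{1 + 0} - \frac{11}{2}\right)^{2} = \left(2 \cdot 0 \cdot 1^{-1} - \frac{11}{2}\right)^{2} = \left(2 \cdot 0 \cdot 1 - \frac{11}{2}\right)^{2} = \left(0 - \frac{11}{2}\right)^{2} = \left(- \frac{11}{2}\right)^{2} = \frac{121}{4}$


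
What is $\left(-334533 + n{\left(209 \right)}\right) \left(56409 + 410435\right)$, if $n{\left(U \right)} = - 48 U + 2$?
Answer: $-160857169172$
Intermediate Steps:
$n{\left(U \right)} = 2 - 48 U$
$\left(-334533 + n{\left(209 \right)}\right) \left(56409 + 410435\right) = \left(-334533 + \left(2 - 10032\right)\right) \left(56409 + 410435\right) = \left(-334533 + \left(2 - 10032\right)\right) 466844 = \left(-334533 - 10030\right) 466844 = \left(-344563\right) 466844 = -160857169172$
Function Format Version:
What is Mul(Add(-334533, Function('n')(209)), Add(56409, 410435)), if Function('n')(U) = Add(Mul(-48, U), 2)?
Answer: -160857169172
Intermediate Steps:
Function('n')(U) = Add(2, Mul(-48, U))
Mul(Add(-334533, Function('n')(209)), Add(56409, 410435)) = Mul(Add(-334533, Add(2, Mul(-48, 209))), Add(56409, 410435)) = Mul(Add(-334533, Add(2, -10032)), 466844) = Mul(Add(-334533, -10030), 466844) = Mul(-344563, 466844) = -160857169172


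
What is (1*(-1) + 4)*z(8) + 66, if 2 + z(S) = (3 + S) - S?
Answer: 69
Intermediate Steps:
z(S) = 1 (z(S) = -2 + ((3 + S) - S) = -2 + 3 = 1)
(1*(-1) + 4)*z(8) + 66 = (1*(-1) + 4)*1 + 66 = (-1 + 4)*1 + 66 = 3*1 + 66 = 3 + 66 = 69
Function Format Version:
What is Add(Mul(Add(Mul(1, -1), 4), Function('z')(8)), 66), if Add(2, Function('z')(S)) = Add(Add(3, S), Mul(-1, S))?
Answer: 69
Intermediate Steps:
Function('z')(S) = 1 (Function('z')(S) = Add(-2, Add(Add(3, S), Mul(-1, S))) = Add(-2, 3) = 1)
Add(Mul(Add(Mul(1, -1), 4), Function('z')(8)), 66) = Add(Mul(Add(Mul(1, -1), 4), 1), 66) = Add(Mul(Add(-1, 4), 1), 66) = Add(Mul(3, 1), 66) = Add(3, 66) = 69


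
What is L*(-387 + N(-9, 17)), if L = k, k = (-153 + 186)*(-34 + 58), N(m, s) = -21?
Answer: -323136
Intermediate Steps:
k = 792 (k = 33*24 = 792)
L = 792
L*(-387 + N(-9, 17)) = 792*(-387 - 21) = 792*(-408) = -323136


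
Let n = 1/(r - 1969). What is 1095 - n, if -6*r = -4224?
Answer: 1385176/1265 ≈ 1095.0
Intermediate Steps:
r = 704 (r = -1/6*(-4224) = 704)
n = -1/1265 (n = 1/(704 - 1969) = 1/(-1265) = -1/1265 ≈ -0.00079051)
1095 - n = 1095 - 1*(-1/1265) = 1095 + 1/1265 = 1385176/1265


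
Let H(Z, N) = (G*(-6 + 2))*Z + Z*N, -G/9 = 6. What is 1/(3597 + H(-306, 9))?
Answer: -1/65253 ≈ -1.5325e-5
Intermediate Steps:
G = -54 (G = -9*6 = -54)
H(Z, N) = 216*Z + N*Z (H(Z, N) = (-54*(-6 + 2))*Z + Z*N = (-54*(-4))*Z + N*Z = 216*Z + N*Z)
1/(3597 + H(-306, 9)) = 1/(3597 - 306*(216 + 9)) = 1/(3597 - 306*225) = 1/(3597 - 68850) = 1/(-65253) = -1/65253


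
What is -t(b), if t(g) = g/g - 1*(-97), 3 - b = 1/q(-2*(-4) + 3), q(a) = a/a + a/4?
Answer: -98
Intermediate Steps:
q(a) = 1 + a/4 (q(a) = 1 + a*(¼) = 1 + a/4)
b = 41/15 (b = 3 - 1/(1 + (-2*(-4) + 3)/4) = 3 - 1/(1 + (8 + 3)/4) = 3 - 1/(1 + (¼)*11) = 3 - 1/(1 + 11/4) = 3 - 1/15/4 = 3 - 1*4/15 = 3 - 4/15 = 41/15 ≈ 2.7333)
t(g) = 98 (t(g) = 1 + 97 = 98)
-t(b) = -1*98 = -98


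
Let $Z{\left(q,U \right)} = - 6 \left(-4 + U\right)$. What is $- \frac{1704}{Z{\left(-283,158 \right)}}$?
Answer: $\frac{142}{77} \approx 1.8442$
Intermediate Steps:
$Z{\left(q,U \right)} = 24 - 6 U$
$- \frac{1704}{Z{\left(-283,158 \right)}} = - \frac{1704}{24 - 948} = - \frac{1704}{-924} = \left(-1704\right) \left(- \frac{1}{924}\right) = \frac{142}{77}$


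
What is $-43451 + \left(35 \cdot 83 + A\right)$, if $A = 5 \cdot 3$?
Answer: $-40531$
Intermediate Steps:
$A = 15$
$-43451 + \left(35 \cdot 83 + A\right) = -43451 + \left(35 \cdot 83 + 15\right) = -43451 + \left(2905 + 15\right) = -43451 + 2920 = -40531$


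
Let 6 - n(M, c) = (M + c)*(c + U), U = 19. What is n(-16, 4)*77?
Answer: 21714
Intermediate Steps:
n(M, c) = 6 - (19 + c)*(M + c) (n(M, c) = 6 - (M + c)*(c + 19) = 6 - (M + c)*(19 + c) = 6 - (19 + c)*(M + c))
n(-16, 4)*77 = (6 - 1*4² - 19*(-16) - 19*4 - 1*(-16)*4)*77 = (6 - 1*16 + 304 - 76 + 64)*77 = (6 - 16 + 304 - 76 + 64)*77 = 282*77 = 21714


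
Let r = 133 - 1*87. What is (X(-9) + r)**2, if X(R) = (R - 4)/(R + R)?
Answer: 707281/324 ≈ 2183.0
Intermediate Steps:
r = 46 (r = 133 - 87 = 46)
X(R) = (-4 + R)/(2*R) (X(R) = (-4 + R)/((2*R)) = (-4 + R)*(1/(2*R)) = (-4 + R)/(2*R))
(X(-9) + r)**2 = ((1/2)*(-4 - 9)/(-9) + 46)**2 = ((1/2)*(-1/9)*(-13) + 46)**2 = (13/18 + 46)**2 = (841/18)**2 = 707281/324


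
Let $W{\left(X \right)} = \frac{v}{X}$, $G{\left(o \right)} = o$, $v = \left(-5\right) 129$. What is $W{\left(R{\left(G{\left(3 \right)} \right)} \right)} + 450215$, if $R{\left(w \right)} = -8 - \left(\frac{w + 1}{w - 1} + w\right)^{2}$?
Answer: $\frac{4952580}{11} \approx 4.5023 \cdot 10^{5}$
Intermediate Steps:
$v = -645$
$R{\left(w \right)} = -8 - \left(w + \frac{1 + w}{-1 + w}\right)^{2}$ ($R{\left(w \right)} = -8 - \left(\frac{1 + w}{-1 + w} + w\right)^{2} = -8 - \left(w + \frac{1 + w}{-1 + w}\right)^{2}$)
$W{\left(X \right)} = - \frac{645}{X}$
$W{\left(R{\left(G{\left(3 \right)} \right)} \right)} + 450215 = - \frac{645}{-8 - \frac{\left(1 + 3^{2}\right)^{2}}{\left(-1 + 3\right)^{2}}} + 450215 = - \frac{645}{-8 - \frac{\left(1 + 9\right)^{2}}{4}} + 450215 = - \frac{645}{-8 - 10^{2} \cdot \frac{1}{4}} + 450215 = - \frac{645}{-8 - 100 \cdot \frac{1}{4}} + 450215 = - \frac{645}{-8 - 25} + 450215 = - \frac{645}{-33} + 450215 = \left(-645\right) \left(- \frac{1}{33}\right) + 450215 = \frac{215}{11} + 450215 = \frac{4952580}{11}$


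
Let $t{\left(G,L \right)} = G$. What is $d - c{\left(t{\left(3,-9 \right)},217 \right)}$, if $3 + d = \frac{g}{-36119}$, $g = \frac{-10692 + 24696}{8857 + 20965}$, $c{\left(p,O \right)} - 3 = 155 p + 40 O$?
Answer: $- \frac{4928457819761}{538570409} \approx -9151.0$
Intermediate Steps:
$c{\left(p,O \right)} = 3 + 40 O + 155 p$ ($c{\left(p,O \right)} = 3 + \left(155 p + 40 O\right) = 3 + \left(40 O + 155 p\right) = 3 + 40 O + 155 p$)
$g = \frac{7002}{14911}$ ($g = \frac{14004}{29822} = 14004 \cdot \frac{1}{29822} = \frac{7002}{14911} \approx 0.46959$)
$d = - \frac{1615718229}{538570409}$ ($d = -3 + \frac{7002}{14911 \left(-36119\right)} = -3 + \frac{7002}{14911} \left(- \frac{1}{36119}\right) = -3 - \frac{7002}{538570409} = - \frac{1615718229}{538570409} \approx -3.0$)
$d - c{\left(t{\left(3,-9 \right)},217 \right)} = - \frac{1615718229}{538570409} - \left(3 + 40 \cdot 217 + 155 \cdot 3\right) = - \frac{1615718229}{538570409} - \left(3 + 8680 + 465\right) = - \frac{1615718229}{538570409} - 9148 = - \frac{4928457819761}{538570409}$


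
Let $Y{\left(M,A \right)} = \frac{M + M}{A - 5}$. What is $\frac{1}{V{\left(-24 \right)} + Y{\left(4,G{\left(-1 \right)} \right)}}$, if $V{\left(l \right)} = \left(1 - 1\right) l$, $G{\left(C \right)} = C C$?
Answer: $- \frac{1}{2} \approx -0.5$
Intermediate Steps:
$G{\left(C \right)} = C^{2}$
$Y{\left(M,A \right)} = \frac{2 M}{-5 + A}$
$V{\left(l \right)} = 0$ ($V{\left(l \right)} = 0 l = 0$)
$\frac{1}{V{\left(-24 \right)} + Y{\left(4,G{\left(-1 \right)} \right)}} = \frac{1}{0 + 2 \cdot 4 \frac{1}{-5 + \left(-1\right)^{2}}} = \frac{1}{0 + 2 \cdot 4 \frac{1}{-5 + 1}} = \frac{1}{0 + 2 \cdot 4 \frac{1}{-4}} = \frac{1}{0 + 2 \cdot 4 \left(- \frac{1}{4}\right)} = \frac{1}{0 - 2} = \frac{1}{-2} = - \frac{1}{2}$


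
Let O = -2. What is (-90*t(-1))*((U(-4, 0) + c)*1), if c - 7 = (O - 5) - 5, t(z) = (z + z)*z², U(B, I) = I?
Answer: -900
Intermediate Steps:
t(z) = 2*z³ (t(z) = (2*z)*z² = 2*z³)
c = -5 (c = 7 + ((-2 - 5) - 5) = 7 + (-7 - 5) = 7 - 12 = -5)
(-90*t(-1))*((U(-4, 0) + c)*1) = (-180*(-1)³)*((0 - 5)*1) = (-180*(-1))*(-5*1) = -90*(-2)*(-5) = 180*(-5) = -900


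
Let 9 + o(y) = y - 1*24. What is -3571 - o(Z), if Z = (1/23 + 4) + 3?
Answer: -81536/23 ≈ -3545.0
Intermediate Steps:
Z = 162/23 (Z = (1/23 + 4) + 3 = 93/23 + 3 = 162/23 ≈ 7.0435)
o(y) = -33 + y (o(y) = -9 + (y - 1*24) = -9 + (y - 24) = -9 + (-24 + y) = -33 + y)
-3571 - o(Z) = -3571 - (-33 + 162/23) = -3571 - 1*(-597/23) = -3571 + 597/23 = -81536/23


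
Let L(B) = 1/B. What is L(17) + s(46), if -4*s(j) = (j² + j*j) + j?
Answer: -36361/34 ≈ -1069.4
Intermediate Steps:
s(j) = -j²/2 - j/4 (s(j) = -((j² + j*j) + j)/4 = -((j² + j²) + j)/4 = -(2*j² + j)/4 = -(j + 2*j²)/4 = -j²/2 - j/4)
L(17) + s(46) = 1/17 - ¼*46*(1 + 2*46) = 1/17 - ¼*46*(1 + 92) = 1/17 - ¼*46*93 = 1/17 - 2139/2 = -36361/34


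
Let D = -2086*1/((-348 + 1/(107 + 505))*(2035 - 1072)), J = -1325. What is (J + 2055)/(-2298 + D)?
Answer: -1188248375/3740530643 ≈ -0.31767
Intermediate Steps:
D = 20264/3255475 (D = -2086*1/(963*(-348 + 1/612)) = -2086/((-212975/612*963)) = -2086/(-22788325/68) = -2086*(-68/22788325) = 20264/3255475 ≈ 0.0062246)
(J + 2055)/(-2298 + D) = (-1325 + 2055)/(-2298 + 20264/3255475) = 730/(-7481061286/3255475) = 730*(-3255475/7481061286) = -1188248375/3740530643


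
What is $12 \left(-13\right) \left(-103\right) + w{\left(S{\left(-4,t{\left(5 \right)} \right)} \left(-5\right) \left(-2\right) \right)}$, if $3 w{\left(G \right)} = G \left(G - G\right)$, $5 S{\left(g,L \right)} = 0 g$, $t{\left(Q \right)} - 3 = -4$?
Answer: $16068$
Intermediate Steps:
$t{\left(Q \right)} = -1$ ($t{\left(Q \right)} = 3 - 4 = -1$)
$S{\left(g,L \right)} = 0$ ($S{\left(g,L \right)} = \frac{0 g}{5} = \frac{1}{5} \cdot 0 = 0$)
$w{\left(G \right)} = 0$ ($w{\left(G \right)} = \frac{G \left(G - G\right)}{3} = \frac{G 0}{3} = \frac{1}{3} \cdot 0 = 0$)
$12 \left(-13\right) \left(-103\right) + w{\left(S{\left(-4,t{\left(5 \right)} \right)} \left(-5\right) \left(-2\right) \right)} = 12 \left(-13\right) \left(-103\right) + 0 = \left(-156\right) \left(-103\right) + 0 = 16068 + 0 = 16068$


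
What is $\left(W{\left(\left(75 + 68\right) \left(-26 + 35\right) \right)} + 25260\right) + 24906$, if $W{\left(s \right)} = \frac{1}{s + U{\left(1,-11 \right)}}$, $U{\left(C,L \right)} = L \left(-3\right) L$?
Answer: $\frac{46353385}{924} \approx 50166.0$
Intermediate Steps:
$U{\left(C,L \right)} = - 3 L^{2}$ ($U{\left(C,L \right)} = - 3 L L = - 3 L^{2}$)
$W{\left(s \right)} = \frac{1}{-363 + s}$ ($W{\left(s \right)} = \frac{1}{s - 3 \left(-11\right)^{2}} = \frac{1}{s - 363} = \frac{1}{-363 + s}$)
$\left(W{\left(\left(75 + 68\right) \left(-26 + 35\right) \right)} + 25260\right) + 24906 = \left(\frac{1}{-363 + \left(75 + 68\right) \left(-26 + 35\right)} + 25260\right) + 24906 = \left(\frac{1}{-363 + 143 \cdot 9} + 25260\right) + 24906 = \left(\frac{1}{-363 + 1287} + 25260\right) + 24906 = \left(\frac{1}{924} + 25260\right) + 24906 = \frac{23340241}{924} + 24906 = \frac{46353385}{924}$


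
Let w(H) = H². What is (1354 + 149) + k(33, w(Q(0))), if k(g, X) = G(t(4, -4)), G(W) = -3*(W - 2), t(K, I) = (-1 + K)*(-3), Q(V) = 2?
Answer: 1536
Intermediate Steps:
t(K, I) = 3 - 3*K
G(W) = 6 - 3*W (G(W) = -3*(-2 + W) = 6 - 3*W)
k(g, X) = 33 (k(g, X) = 6 - 3*(3 - 3*4) = 6 - 3*(3 - 12) = 6 - 3*(-9) = 6 + 27 = 33)
(1354 + 149) + k(33, w(Q(0))) = (1354 + 149) + 33 = 1503 + 33 = 1536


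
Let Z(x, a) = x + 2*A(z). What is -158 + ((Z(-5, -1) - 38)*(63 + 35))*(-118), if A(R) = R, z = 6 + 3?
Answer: 288942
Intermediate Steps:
z = 9
Z(x, a) = 18 + x (Z(x, a) = x + 2*9 = x + 18 = 18 + x)
-158 + ((Z(-5, -1) - 38)*(63 + 35))*(-118) = -158 + (((18 - 5) - 38)*(63 + 35))*(-118) = -158 + ((13 - 38)*98)*(-118) = -158 - 25*98*(-118) = -158 - 2450*(-118) = -158 + 289100 = 288942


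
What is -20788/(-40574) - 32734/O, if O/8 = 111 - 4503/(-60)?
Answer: -1621510571/75487927 ≈ -21.480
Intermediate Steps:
O = 7442/5 (O = 8*(111 - 4503/(-60)) = 8*(111 - 4503*(-1)/60) = 8*(111 - 79*(-19/20)) = 8*(111 + 1501/20) = 8*(3721/20) = 7442/5 ≈ 1488.4)
-20788/(-40574) - 32734/O = -20788/(-40574) - 32734/7442/5 = -20788*(-1/40574) - 32734*5/7442 = 10394/20287 - 81835/3721 = -1621510571/75487927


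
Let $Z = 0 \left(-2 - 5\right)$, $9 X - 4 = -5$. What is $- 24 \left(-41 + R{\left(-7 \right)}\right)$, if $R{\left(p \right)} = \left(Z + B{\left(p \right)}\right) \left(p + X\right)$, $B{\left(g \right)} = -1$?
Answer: $\frac{2440}{3} \approx 813.33$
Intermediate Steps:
$X = - \frac{1}{9}$ ($X = \frac{4}{9} + \frac{1}{9} \left(-5\right) = \frac{4}{9} - \frac{5}{9} = - \frac{1}{9} \approx -0.11111$)
$Z = 0$ ($Z = 0 \left(-7\right) = 0$)
$R{\left(p \right)} = \frac{1}{9} - p$ ($R{\left(p \right)} = \left(0 - 1\right) \left(p - \frac{1}{9}\right) = - (- \frac{1}{9} + p) = \frac{1}{9} - p$)
$- 24 \left(-41 + R{\left(-7 \right)}\right) = - 24 \left(-41 + \left(\frac{1}{9} - -7\right)\right) = - 24 \left(-41 + \left(\frac{1}{9} + 7\right)\right) = - 24 \left(-41 + \frac{64}{9}\right) = \left(-24\right) \left(- \frac{305}{9}\right) = \frac{2440}{3}$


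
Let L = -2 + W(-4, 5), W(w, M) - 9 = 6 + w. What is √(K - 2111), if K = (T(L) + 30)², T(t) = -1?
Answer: I*√1270 ≈ 35.637*I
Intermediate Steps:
W(w, M) = 15 + w (W(w, M) = 9 + (6 + w) = 15 + w)
L = 9 (L = -2 + (15 - 4) = -2 + 11 = 9)
K = 841 (K = (-1 + 30)² = 29² = 841)
√(K - 2111) = √(841 - 2111) = √(-1270) = I*√1270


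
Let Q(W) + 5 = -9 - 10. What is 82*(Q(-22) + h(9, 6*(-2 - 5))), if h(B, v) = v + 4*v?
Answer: -19188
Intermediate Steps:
h(B, v) = 5*v
Q(W) = -24 (Q(W) = -5 + (-9 - 10) = -5 - 19 = -24)
82*(Q(-22) + h(9, 6*(-2 - 5))) = 82*(-24 + 5*(6*(-2 - 5))) = 82*(-24 + 5*(6*(-7))) = 82*(-24 + 5*(-42)) = 82*(-24 - 210) = 82*(-234) = -19188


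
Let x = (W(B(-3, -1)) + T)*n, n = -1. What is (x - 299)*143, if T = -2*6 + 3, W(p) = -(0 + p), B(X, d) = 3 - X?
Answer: -40612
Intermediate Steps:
W(p) = -p
T = -9 (T = -12 + 3 = -9)
x = 15 (x = (-(3 - 1*(-3)) - 9)*(-1) = (-(3 + 3) - 9)*(-1) = (-1*6 - 9)*(-1) = (-6 - 9)*(-1) = -15*(-1) = 15)
(x - 299)*143 = (15 - 299)*143 = -284*143 = -40612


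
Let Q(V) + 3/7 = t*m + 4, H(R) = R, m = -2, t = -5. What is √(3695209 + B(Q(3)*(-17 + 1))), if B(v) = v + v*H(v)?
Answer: 3*√20373889/7 ≈ 1934.5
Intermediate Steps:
Q(V) = 95/7 (Q(V) = -3/7 + (-5*(-2) + 4) = -3/7 + (10 + 4) = -3/7 + 14 = 95/7)
B(v) = v + v² (B(v) = v + v*v = v + v²)
√(3695209 + B(Q(3)*(-17 + 1))) = √(3695209 + (95*(-17 + 1)/7)*(1 + 95*(-17 + 1)/7)) = √(3695209 + ((95/7)*(-16))*(1 + (95/7)*(-16))) = √(3695209 - 1520*(1 - 1520/7)/7) = √(3695209 - 1520/7*(-1513/7)) = √(3695209 + 2299760/49) = √(183365001/49) = 3*√20373889/7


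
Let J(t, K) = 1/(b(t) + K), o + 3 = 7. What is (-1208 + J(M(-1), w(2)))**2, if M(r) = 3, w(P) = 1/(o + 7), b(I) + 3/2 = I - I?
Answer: 1404000900/961 ≈ 1.4610e+6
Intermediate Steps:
o = 4 (o = -3 + 7 = 4)
b(I) = -3/2 (b(I) = -3/2 + (I - I) = -3/2 + 0 = -3/2)
w(P) = 1/11 (w(P) = 1/(4 + 7) = 1/11)
J(t, K) = 1/(-3/2 + K)
(-1208 + J(M(-1), w(2)))**2 = (-1208 + 2/(-3 + 2*(1/11)))**2 = (-1208 + 2/(-3 + 2/11))**2 = (-1208 + 2/(-31/11))**2 = (-1208 + 2*(-11/31))**2 = (-1208 - 22/31)**2 = (-37470/31)**2 = 1404000900/961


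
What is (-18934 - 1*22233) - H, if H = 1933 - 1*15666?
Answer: -27434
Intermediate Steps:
H = -13733 (H = 1933 - 15666 = -13733)
(-18934 - 1*22233) - H = (-18934 - 1*22233) - 1*(-13733) = (-18934 - 22233) + 13733 = -41167 + 13733 = -27434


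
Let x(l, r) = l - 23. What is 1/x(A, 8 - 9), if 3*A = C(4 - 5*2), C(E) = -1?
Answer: -3/70 ≈ -0.042857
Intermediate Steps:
A = -⅓ (A = (⅓)*(-1) = -⅓ ≈ -0.33333)
x(l, r) = -23 + l
1/x(A, 8 - 9) = 1/(-23 - ⅓) = 1/(-70/3) = -3/70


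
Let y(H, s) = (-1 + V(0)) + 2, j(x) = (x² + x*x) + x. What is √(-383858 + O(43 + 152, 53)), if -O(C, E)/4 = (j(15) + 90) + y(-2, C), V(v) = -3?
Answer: I*√386070 ≈ 621.35*I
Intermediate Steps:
j(x) = x + 2*x² (j(x) = (x² + x²) + x = 2*x² + x = x + 2*x²)
y(H, s) = -2 (y(H, s) = (-1 - 3) + 2 = -4 + 2 = -2)
O(C, E) = -2212 (O(C, E) = -4*((15*(1 + 2*15) + 90) - 2) = -4*((15*(1 + 30) + 90) - 2) = -4*((15*31 + 90) - 2) = -4*((465 + 90) - 2) = -4*(555 - 2) = -4*553 = -2212)
√(-383858 + O(43 + 152, 53)) = √(-383858 - 2212) = √(-386070) = I*√386070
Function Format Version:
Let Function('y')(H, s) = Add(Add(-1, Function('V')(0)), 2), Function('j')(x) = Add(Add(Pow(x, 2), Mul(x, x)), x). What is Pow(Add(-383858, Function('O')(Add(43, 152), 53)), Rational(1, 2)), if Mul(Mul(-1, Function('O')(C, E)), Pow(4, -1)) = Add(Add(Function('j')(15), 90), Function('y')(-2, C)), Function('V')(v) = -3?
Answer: Mul(I, Pow(386070, Rational(1, 2))) ≈ Mul(621.35, I)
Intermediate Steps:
Function('j')(x) = Add(x, Mul(2, Pow(x, 2))) (Function('j')(x) = Add(Add(Pow(x, 2), Pow(x, 2)), x) = Add(Mul(2, Pow(x, 2)), x) = Add(x, Mul(2, Pow(x, 2))))
Function('y')(H, s) = -2 (Function('y')(H, s) = Add(Add(-1, -3), 2) = Add(-4, 2) = -2)
Function('O')(C, E) = -2212 (Function('O')(C, E) = Mul(-4, Add(Add(Mul(15, Add(1, Mul(2, 15))), 90), -2)) = Mul(-4, Add(Add(Mul(15, Add(1, 30)), 90), -2)) = Mul(-4, Add(Add(Mul(15, 31), 90), -2)) = Mul(-4, Add(Add(465, 90), -2)) = Mul(-4, Add(555, -2)) = Mul(-4, 553) = -2212)
Pow(Add(-383858, Function('O')(Add(43, 152), 53)), Rational(1, 2)) = Pow(Add(-383858, -2212), Rational(1, 2)) = Pow(-386070, Rational(1, 2)) = Mul(I, Pow(386070, Rational(1, 2)))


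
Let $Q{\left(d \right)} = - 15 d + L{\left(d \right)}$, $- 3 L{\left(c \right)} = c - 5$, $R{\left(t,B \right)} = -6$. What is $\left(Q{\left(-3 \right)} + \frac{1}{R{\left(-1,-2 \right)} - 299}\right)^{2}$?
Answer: $\frac{1902006544}{837225} \approx 2271.8$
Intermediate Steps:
$L{\left(c \right)} = \frac{5}{3} - \frac{c}{3}$ ($L{\left(c \right)} = - \frac{c - 5}{3} = - \frac{-5 + c}{3} = \frac{5}{3} - \frac{c}{3}$)
$Q{\left(d \right)} = \frac{5}{3} - \frac{46 d}{3}$ ($Q{\left(d \right)} = - 15 d - \left(- \frac{5}{3} + \frac{d}{3}\right) = \frac{5}{3} - \frac{46 d}{3}$)
$\left(Q{\left(-3 \right)} + \frac{1}{R{\left(-1,-2 \right)} - 299}\right)^{2} = \left(\left(\frac{5}{3} - -46\right) + \frac{1}{-6 - 299}\right)^{2} = \left(\left(\frac{5}{3} + 46\right) + \frac{1}{-305}\right)^{2} = \left(\frac{143}{3} - \frac{1}{305}\right)^{2} = \left(\frac{43612}{915}\right)^{2} = \frac{1902006544}{837225}$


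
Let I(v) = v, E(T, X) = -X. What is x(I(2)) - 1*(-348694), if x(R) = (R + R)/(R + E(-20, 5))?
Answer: 1046078/3 ≈ 3.4869e+5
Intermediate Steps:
x(R) = 2*R/(-5 + R) (x(R) = (R + R)/(R - 1*5) = (2*R)/(R - 5) = (2*R)/(-5 + R) = 2*R/(-5 + R))
x(I(2)) - 1*(-348694) = 2*2/(-5 + 2) - 1*(-348694) = 2*2/(-3) + 348694 = 2*2*(-1/3) + 348694 = -4/3 + 348694 = 1046078/3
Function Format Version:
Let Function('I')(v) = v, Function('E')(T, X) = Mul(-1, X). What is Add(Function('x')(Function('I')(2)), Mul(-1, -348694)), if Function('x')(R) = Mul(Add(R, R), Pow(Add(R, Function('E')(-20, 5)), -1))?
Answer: Rational(1046078, 3) ≈ 3.4869e+5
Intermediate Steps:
Function('x')(R) = Mul(2, R, Pow(Add(-5, R), -1)) (Function('x')(R) = Mul(Add(R, R), Pow(Add(R, Mul(-1, 5)), -1)) = Mul(Mul(2, R), Pow(Add(R, -5), -1)) = Mul(Mul(2, R), Pow(Add(-5, R), -1)) = Mul(2, R, Pow(Add(-5, R), -1)))
Add(Function('x')(Function('I')(2)), Mul(-1, -348694)) = Add(Mul(2, 2, Pow(Add(-5, 2), -1)), Mul(-1, -348694)) = Add(Mul(2, 2, Pow(-3, -1)), 348694) = Add(Mul(2, 2, Rational(-1, 3)), 348694) = Add(Rational(-4, 3), 348694) = Rational(1046078, 3)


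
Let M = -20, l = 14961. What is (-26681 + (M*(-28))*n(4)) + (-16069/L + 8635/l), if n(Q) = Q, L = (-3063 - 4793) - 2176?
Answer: -407554683667/16676528 ≈ -24439.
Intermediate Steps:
L = -10032 (L = -7856 - 2176 = -10032)
(-26681 + (M*(-28))*n(4)) + (-16069/L + 8635/l) = (-26681 - 20*(-28)*4) + (-16069/(-10032) + 8635/14961) = (-26681 + 560*4) + (-16069*(-1/10032) + 8635*(1/14961)) = (-26681 + 2240) + (16069/10032 + 8635/14961) = -24441 + 36337181/16676528 = -407554683667/16676528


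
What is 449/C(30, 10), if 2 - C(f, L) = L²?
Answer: -449/98 ≈ -4.5816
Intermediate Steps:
C(f, L) = 2 - L²
449/C(30, 10) = 449/(2 - 1*10²) = 449/(2 - 1*100) = 449/(2 - 100) = 449/(-98) = 449*(-1/98) = -449/98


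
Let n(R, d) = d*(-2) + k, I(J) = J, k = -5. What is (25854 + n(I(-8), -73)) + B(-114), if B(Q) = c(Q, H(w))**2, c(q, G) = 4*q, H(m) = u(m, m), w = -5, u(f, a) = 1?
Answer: 233931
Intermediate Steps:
H(m) = 1
n(R, d) = -5 - 2*d (n(R, d) = d*(-2) - 5 = -2*d - 5 = -5 - 2*d)
B(Q) = 16*Q**2 (B(Q) = (4*Q)**2 = 16*Q**2)
(25854 + n(I(-8), -73)) + B(-114) = (25854 + (-5 - 2*(-73))) + 16*(-114)**2 = (25854 + (-5 + 146)) + 16*12996 = (25854 + 141) + 207936 = 25995 + 207936 = 233931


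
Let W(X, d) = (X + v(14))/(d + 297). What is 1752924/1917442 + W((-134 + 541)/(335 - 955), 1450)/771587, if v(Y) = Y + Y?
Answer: 732491513654226273/801238366158272780 ≈ 0.91420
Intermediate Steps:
v(Y) = 2*Y
W(X, d) = (28 + X)/(297 + d) (W(X, d) = (X + 2*14)/(d + 297) = (X + 28)/(297 + d) = (28 + X)/(297 + d))
1752924/1917442 + W((-134 + 541)/(335 - 955), 1450)/771587 = 1752924/1917442 + ((28 + (-134 + 541)/(335 - 955))/(297 + 1450))/771587 = 1752924*(1/1917442) + ((28 + 407/(-620))/1747)*(1/771587) = 876462/958721 + ((28 + 407*(-1/620))/1747)*(1/771587) = 876462/958721 + ((28 - 407/620)/1747)*(1/771587) = 876462/958721 + ((1/1747)*(16953/620))*(1/771587) = 876462/958721 + (16953/1083140)*(1/771587) = 876462/958721 + 16953/835736743180 = 732491513654226273/801238366158272780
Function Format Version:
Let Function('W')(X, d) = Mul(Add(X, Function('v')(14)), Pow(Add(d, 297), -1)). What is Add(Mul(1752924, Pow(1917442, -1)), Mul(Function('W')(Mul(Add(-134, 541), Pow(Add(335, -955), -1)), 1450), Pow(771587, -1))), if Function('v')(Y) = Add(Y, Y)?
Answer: Rational(732491513654226273, 801238366158272780) ≈ 0.91420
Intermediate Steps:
Function('v')(Y) = Mul(2, Y)
Function('W')(X, d) = Mul(Pow(Add(297, d), -1), Add(28, X)) (Function('W')(X, d) = Mul(Add(X, Mul(2, 14)), Pow(Add(d, 297), -1)) = Mul(Add(X, 28), Pow(Add(297, d), -1)) = Mul(Add(28, X), Pow(Add(297, d), -1)) = Mul(Pow(Add(297, d), -1), Add(28, X)))
Add(Mul(1752924, Pow(1917442, -1)), Mul(Function('W')(Mul(Add(-134, 541), Pow(Add(335, -955), -1)), 1450), Pow(771587, -1))) = Add(Mul(1752924, Pow(1917442, -1)), Mul(Mul(Pow(Add(297, 1450), -1), Add(28, Mul(Add(-134, 541), Pow(Add(335, -955), -1)))), Pow(771587, -1))) = Add(Mul(1752924, Rational(1, 1917442)), Mul(Mul(Pow(1747, -1), Add(28, Mul(407, Pow(-620, -1)))), Rational(1, 771587))) = Add(Rational(876462, 958721), Mul(Mul(Rational(1, 1747), Add(28, Mul(407, Rational(-1, 620)))), Rational(1, 771587))) = Add(Rational(876462, 958721), Mul(Mul(Rational(1, 1747), Add(28, Rational(-407, 620))), Rational(1, 771587))) = Add(Rational(876462, 958721), Mul(Mul(Rational(1, 1747), Rational(16953, 620)), Rational(1, 771587))) = Add(Rational(876462, 958721), Mul(Rational(16953, 1083140), Rational(1, 771587))) = Add(Rational(876462, 958721), Rational(16953, 835736743180)) = Rational(732491513654226273, 801238366158272780)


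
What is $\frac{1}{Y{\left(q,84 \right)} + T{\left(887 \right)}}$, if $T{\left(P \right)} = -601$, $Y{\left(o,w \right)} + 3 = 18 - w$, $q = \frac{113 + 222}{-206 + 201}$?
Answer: $- \frac{1}{670} \approx -0.0014925$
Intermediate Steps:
$q = -67$ ($q = \frac{335}{-5} = 335 \left(- \frac{1}{5}\right) = -67$)
$Y{\left(o,w \right)} = 15 - w$ ($Y{\left(o,w \right)} = -3 - \left(-18 + w\right) = 15 - w$)
$\frac{1}{Y{\left(q,84 \right)} + T{\left(887 \right)}} = \frac{1}{\left(15 - 84\right) - 601} = \frac{1}{-69 - 601} = \frac{1}{-670} = - \frac{1}{670}$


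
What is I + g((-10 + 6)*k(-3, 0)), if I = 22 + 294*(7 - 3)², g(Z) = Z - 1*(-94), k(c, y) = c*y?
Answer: 4820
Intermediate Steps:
g(Z) = 94 + Z (g(Z) = Z + 94 = 94 + Z)
I = 4726 (I = 22 + 294*4² = 22 + 294*16 = 22 + 4704 = 4726)
I + g((-10 + 6)*k(-3, 0)) = 4726 + (94 + (-10 + 6)*(-3*0)) = 4726 + (94 - 4*0) = 4726 + (94 + 0) = 4726 + 94 = 4820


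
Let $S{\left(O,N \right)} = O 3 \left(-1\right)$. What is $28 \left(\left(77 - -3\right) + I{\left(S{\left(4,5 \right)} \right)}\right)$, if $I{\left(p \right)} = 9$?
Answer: $2492$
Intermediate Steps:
$S{\left(O,N \right)} = - 3 O$ ($S{\left(O,N \right)} = 3 O \left(-1\right) = - 3 O$)
$28 \left(\left(77 - -3\right) + I{\left(S{\left(4,5 \right)} \right)}\right) = 28 \left(\left(77 - -3\right) + 9\right) = 28 \left(\left(77 + 3\right) + 9\right) = 28 \left(80 + 9\right) = 28 \cdot 89 = 2492$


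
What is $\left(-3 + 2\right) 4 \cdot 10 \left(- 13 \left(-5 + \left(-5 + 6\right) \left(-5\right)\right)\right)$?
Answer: $-5200$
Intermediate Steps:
$\left(-3 + 2\right) 4 \cdot 10 \left(- 13 \left(-5 + \left(-5 + 6\right) \left(-5\right)\right)\right) = \left(-1\right) 4 \cdot 10 \left(- 13 \left(-5 + 1 \left(-5\right)\right)\right) = \left(-4\right) 10 \left(- 13 \left(-5 - 5\right)\right) = - 40 \left(\left(-13\right) \left(-10\right)\right) = \left(-40\right) 130 = -5200$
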